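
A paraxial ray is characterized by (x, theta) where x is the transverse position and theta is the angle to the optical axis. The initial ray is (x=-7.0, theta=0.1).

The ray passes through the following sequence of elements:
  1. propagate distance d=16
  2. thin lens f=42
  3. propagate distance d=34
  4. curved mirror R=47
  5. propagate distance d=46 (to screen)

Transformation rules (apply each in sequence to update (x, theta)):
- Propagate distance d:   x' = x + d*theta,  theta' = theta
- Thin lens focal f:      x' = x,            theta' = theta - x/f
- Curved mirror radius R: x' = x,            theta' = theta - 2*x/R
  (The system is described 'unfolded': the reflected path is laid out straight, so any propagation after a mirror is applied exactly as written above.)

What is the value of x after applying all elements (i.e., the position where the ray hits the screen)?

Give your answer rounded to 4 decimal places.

Answer: 8.2438

Derivation:
Initial: x=-7.0000 theta=0.1000
After 1 (propagate distance d=16): x=-5.4000 theta=0.1000
After 2 (thin lens f=42): x=-5.4000 theta=8/35 (≈0.2286)
After 3 (propagate distance d=34): x=83/35 (≈2.3714) theta=8/35 (≈0.2286)
After 4 (curved mirror R=47): x=83/35 (≈2.3714) theta=6/47 (≈0.1277)
After 5 (propagate distance d=46 (to screen)): x=13561/1645 (≈8.2438) theta=6/47 (≈0.1277)
Rounded to 4 decimal places: x = 8.2438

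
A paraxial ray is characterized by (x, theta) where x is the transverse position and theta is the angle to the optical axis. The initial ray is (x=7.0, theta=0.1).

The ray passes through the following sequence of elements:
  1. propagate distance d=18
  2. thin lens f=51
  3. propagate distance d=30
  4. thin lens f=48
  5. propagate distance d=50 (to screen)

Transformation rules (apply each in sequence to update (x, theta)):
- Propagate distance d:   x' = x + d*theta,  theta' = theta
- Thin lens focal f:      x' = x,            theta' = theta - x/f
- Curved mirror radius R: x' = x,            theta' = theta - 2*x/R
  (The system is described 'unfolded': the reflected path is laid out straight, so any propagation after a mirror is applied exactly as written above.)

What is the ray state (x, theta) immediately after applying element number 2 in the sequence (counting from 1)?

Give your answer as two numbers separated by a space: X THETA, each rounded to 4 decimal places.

Initial: x=7.0000 theta=0.1000
After 1 (propagate distance d=18): x=8.8000 theta=0.1000
After 2 (thin lens f=51): x=8.8000 theta=-37/510 (≈-0.0725)
Rounded to 4 decimal places: x = 8.8000, theta = -0.0725

Answer: 8.8000 -0.0725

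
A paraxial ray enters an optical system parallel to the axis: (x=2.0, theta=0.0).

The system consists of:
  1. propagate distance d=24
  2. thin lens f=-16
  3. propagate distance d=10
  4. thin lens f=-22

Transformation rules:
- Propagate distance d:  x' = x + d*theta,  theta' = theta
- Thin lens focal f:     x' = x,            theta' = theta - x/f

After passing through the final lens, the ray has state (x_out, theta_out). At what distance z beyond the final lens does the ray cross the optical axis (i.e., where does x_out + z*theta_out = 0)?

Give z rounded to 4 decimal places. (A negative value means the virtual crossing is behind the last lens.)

Initial: x=2.0000 theta=0.0000
After 1 (propagate distance d=24): x=2.0000 theta=0.0000
After 2 (thin lens f=-16): x=2.0000 theta=0.1250
After 3 (propagate distance d=10): x=3.2500 theta=0.1250
After 4 (thin lens f=-22): x=3.2500 theta=3/11 (≈0.2727)
z_focus = -x_out/theta_out = -(3.2500)/(3/11) = -143/12 ≈ -11.9167
Rounded to 4 decimal places: z = -11.9167

Answer: -11.9167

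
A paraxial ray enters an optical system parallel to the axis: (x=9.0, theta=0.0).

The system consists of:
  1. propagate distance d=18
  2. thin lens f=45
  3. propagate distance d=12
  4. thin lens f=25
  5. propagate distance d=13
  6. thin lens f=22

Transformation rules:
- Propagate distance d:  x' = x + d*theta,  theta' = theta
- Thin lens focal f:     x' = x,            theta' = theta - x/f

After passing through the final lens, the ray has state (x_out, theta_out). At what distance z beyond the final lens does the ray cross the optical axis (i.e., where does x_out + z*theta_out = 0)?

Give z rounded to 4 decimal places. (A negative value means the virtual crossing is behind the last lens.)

Initial: x=9.0000 theta=0.0000
After 1 (propagate distance d=18): x=9.0000 theta=0.0000
After 2 (thin lens f=45): x=9.0000 theta=-0.2000
After 3 (propagate distance d=12): x=6.6000 theta=-0.2000
After 4 (thin lens f=25): x=6.6000 theta=-0.4640
After 5 (propagate distance d=13): x=0.5680 theta=-0.4640
After 6 (thin lens f=22): x=0.5680 theta=-1347/2750 (≈-0.4898)
z_focus = -x_out/theta_out = -(0.5680)/(-1347/2750) = 1562/1347 ≈ 1.1596
Rounded to 4 decimal places: z = 1.1596

Answer: 1.1596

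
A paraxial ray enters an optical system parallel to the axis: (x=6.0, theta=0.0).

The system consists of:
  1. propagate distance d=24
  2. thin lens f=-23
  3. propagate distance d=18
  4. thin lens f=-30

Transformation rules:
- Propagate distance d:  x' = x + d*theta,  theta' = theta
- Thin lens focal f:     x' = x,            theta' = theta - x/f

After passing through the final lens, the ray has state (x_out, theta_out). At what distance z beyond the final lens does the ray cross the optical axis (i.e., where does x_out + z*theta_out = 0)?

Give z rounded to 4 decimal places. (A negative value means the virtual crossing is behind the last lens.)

Answer: -17.3239

Derivation:
Initial: x=6.0000 theta=0.0000
After 1 (propagate distance d=24): x=6.0000 theta=0.0000
After 2 (thin lens f=-23): x=6.0000 theta=6/23 (≈0.2609)
After 3 (propagate distance d=18): x=246/23 (≈10.6957) theta=6/23 (≈0.2609)
After 4 (thin lens f=-30): x=246/23 (≈10.6957) theta=71/115 (≈0.6174)
z_focus = -x_out/theta_out = -(246/23)/(71/115) = -1230/71 ≈ -17.3239
Rounded to 4 decimal places: z = -17.3239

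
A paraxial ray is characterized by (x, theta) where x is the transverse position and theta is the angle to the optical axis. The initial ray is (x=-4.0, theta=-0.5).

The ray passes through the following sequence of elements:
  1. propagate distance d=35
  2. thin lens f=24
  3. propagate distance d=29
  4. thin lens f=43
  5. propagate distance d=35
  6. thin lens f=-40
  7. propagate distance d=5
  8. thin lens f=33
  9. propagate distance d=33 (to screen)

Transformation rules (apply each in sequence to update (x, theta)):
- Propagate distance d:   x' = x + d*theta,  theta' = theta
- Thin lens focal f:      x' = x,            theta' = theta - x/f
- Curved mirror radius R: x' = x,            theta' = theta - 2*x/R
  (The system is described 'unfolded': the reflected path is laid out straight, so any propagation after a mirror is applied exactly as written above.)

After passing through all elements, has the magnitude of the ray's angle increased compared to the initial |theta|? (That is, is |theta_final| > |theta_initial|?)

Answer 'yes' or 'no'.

Initial: x=-4.0000 theta=-0.5000
After 1 (propagate distance d=35): x=-21.5000 theta=-0.5000
After 2 (thin lens f=24): x=-21.5000 theta=19/48 (≈0.3958)
After 3 (propagate distance d=29): x=-481/48 (≈-10.0208) theta=19/48 (≈0.3958)
After 4 (thin lens f=43): x=-481/48 (≈-10.0208) theta=649/1032 (≈0.6289)
After 5 (propagate distance d=35): x=8249/688 (≈11.9898) theta=649/1032 (≈0.6289)
After 6 (thin lens f=-40): x=8249/688 (≈11.9898) theta=76667/82560 (≈0.9286)
After 7 (propagate distance d=5): x=274643/16512 (≈16.6329) theta=76667/82560 (≈0.9286)
After 8 (thin lens f=33): x=274643/16512 (≈16.6329) theta=289199/681120 (≈0.4246)
After 9 (propagate distance d=33 (to screen)): x=843337/27520 (≈30.6445) theta=289199/681120 (≈0.4246)
|theta_initial|=0.5000 |theta_final|=289199/681120 (≈0.4246) -> not increased

Answer: no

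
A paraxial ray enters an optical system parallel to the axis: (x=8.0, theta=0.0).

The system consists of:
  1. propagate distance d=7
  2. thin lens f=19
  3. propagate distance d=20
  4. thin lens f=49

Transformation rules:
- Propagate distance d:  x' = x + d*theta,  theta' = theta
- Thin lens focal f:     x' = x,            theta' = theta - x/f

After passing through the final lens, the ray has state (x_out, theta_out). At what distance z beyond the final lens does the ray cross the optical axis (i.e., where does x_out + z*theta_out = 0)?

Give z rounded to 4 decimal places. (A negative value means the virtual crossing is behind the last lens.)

Answer: -1.0208

Derivation:
Initial: x=8.0000 theta=0.0000
After 1 (propagate distance d=7): x=8.0000 theta=0.0000
After 2 (thin lens f=19): x=8.0000 theta=-8/19 (≈-0.4211)
After 3 (propagate distance d=20): x=-8/19 (≈-0.4211) theta=-8/19 (≈-0.4211)
After 4 (thin lens f=49): x=-8/19 (≈-0.4211) theta=-384/931 (≈-0.4125)
z_focus = -x_out/theta_out = -(-8/19)/(-384/931) = -49/48 ≈ -1.0208
Rounded to 4 decimal places: z = -1.0208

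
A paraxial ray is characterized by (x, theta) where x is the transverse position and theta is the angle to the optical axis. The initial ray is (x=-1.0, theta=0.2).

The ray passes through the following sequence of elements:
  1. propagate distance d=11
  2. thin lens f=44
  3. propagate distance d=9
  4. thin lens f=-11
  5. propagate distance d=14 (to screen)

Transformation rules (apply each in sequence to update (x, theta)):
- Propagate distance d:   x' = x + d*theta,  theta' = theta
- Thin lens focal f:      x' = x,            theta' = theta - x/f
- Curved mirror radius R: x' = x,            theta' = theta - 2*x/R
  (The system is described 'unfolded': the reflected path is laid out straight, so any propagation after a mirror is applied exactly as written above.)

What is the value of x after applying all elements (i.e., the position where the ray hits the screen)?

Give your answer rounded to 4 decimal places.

Initial: x=-1.0000 theta=0.2000
After 1 (propagate distance d=11): x=1.2000 theta=0.2000
After 2 (thin lens f=44): x=1.2000 theta=19/110 (≈0.1727)
After 3 (propagate distance d=9): x=303/110 (≈2.7545) theta=19/110 (≈0.1727)
After 4 (thin lens f=-11): x=303/110 (≈2.7545) theta=256/605 (≈0.4231)
After 5 (propagate distance d=14 (to screen)): x=10501/1210 (≈8.6785) theta=256/605 (≈0.4231)
Rounded to 4 decimal places: x = 8.6785

Answer: 8.6785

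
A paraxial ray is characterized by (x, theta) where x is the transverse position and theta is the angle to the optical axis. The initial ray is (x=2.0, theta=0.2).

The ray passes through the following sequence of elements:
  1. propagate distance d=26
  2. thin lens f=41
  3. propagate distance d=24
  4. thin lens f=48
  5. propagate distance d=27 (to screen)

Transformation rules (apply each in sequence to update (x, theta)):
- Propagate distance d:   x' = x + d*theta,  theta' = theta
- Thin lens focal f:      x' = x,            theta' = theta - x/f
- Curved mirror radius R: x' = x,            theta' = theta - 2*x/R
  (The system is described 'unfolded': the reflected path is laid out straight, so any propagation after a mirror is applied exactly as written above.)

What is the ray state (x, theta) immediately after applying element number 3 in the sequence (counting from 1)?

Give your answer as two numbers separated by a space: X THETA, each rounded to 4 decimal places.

Answer: 7.7854 0.0244

Derivation:
Initial: x=2.0000 theta=0.2000
After 1 (propagate distance d=26): x=7.2000 theta=0.2000
After 2 (thin lens f=41): x=7.2000 theta=1/41 (≈0.0244)
After 3 (propagate distance d=24): x=1596/205 (≈7.7854) theta=1/41 (≈0.0244)
Rounded to 4 decimal places: x = 7.7854, theta = 0.0244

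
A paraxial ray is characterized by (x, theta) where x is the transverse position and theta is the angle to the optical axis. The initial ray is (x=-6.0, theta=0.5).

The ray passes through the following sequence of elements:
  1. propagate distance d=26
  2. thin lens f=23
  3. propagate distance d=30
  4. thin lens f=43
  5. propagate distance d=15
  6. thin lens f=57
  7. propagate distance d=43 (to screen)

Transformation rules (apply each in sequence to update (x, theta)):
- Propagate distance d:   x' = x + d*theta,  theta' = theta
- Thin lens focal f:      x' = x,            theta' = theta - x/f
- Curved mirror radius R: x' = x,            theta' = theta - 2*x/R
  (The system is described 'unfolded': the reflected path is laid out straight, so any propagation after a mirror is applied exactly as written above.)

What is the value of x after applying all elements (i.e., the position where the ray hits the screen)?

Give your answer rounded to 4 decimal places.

Answer: -1.6774

Derivation:
Initial: x=-6.0000 theta=0.5000
After 1 (propagate distance d=26): x=7.0000 theta=0.5000
After 2 (thin lens f=23): x=7.0000 theta=9/46 (≈0.1957)
After 3 (propagate distance d=30): x=296/23 (≈12.8696) theta=9/46 (≈0.1957)
After 4 (thin lens f=43): x=296/23 (≈12.8696) theta=-205/1978 (≈-0.1036)
After 5 (propagate distance d=15): x=22381/1978 (≈11.3150) theta=-205/1978 (≈-0.1036)
After 6 (thin lens f=57): x=22381/1978 (≈11.3150) theta=-17033/56373 (≈-0.3021)
After 7 (propagate distance d=43 (to screen)): x=-189121/112746 (≈-1.6774) theta=-17033/56373 (≈-0.3021)
Rounded to 4 decimal places: x = -1.6774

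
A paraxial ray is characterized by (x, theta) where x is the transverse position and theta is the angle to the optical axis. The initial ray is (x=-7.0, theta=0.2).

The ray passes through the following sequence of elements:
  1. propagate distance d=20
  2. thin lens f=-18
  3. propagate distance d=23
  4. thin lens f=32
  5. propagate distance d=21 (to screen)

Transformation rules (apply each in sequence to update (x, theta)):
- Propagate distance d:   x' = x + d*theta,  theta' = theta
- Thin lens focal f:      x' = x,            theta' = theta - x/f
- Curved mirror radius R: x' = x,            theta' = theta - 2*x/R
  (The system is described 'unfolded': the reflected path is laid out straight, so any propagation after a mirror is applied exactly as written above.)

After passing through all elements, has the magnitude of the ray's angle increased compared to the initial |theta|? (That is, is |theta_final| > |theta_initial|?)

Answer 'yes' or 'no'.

Answer: no

Derivation:
Initial: x=-7.0000 theta=0.2000
After 1 (propagate distance d=20): x=-3.0000 theta=0.2000
After 2 (thin lens f=-18): x=-3.0000 theta=1/30 (≈0.0333)
After 3 (propagate distance d=23): x=-67/30 (≈-2.2333) theta=1/30 (≈0.0333)
After 4 (thin lens f=32): x=-67/30 (≈-2.2333) theta=33/320 (≈0.1031)
After 5 (propagate distance d=21 (to screen)): x=-13/192 (≈-0.0677) theta=33/320 (≈0.1031)
|theta_initial|=0.2000 |theta_final|=33/320 (≈0.1031) -> not increased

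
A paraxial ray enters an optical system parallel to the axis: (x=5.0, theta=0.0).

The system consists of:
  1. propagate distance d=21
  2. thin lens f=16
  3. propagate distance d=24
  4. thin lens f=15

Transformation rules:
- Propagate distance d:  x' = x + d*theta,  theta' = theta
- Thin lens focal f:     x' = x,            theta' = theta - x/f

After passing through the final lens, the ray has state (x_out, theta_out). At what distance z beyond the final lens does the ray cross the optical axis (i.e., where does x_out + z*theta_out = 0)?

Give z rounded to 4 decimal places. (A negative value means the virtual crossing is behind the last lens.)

Answer: -17.1429

Derivation:
Initial: x=5.0000 theta=0.0000
After 1 (propagate distance d=21): x=5.0000 theta=0.0000
After 2 (thin lens f=16): x=5.0000 theta=-0.3125
After 3 (propagate distance d=24): x=-2.5000 theta=-0.3125
After 4 (thin lens f=15): x=-2.5000 theta=-7/48 (≈-0.1458)
z_focus = -x_out/theta_out = -(-2.5000)/(-7/48) = -120/7 ≈ -17.1429
Rounded to 4 decimal places: z = -17.1429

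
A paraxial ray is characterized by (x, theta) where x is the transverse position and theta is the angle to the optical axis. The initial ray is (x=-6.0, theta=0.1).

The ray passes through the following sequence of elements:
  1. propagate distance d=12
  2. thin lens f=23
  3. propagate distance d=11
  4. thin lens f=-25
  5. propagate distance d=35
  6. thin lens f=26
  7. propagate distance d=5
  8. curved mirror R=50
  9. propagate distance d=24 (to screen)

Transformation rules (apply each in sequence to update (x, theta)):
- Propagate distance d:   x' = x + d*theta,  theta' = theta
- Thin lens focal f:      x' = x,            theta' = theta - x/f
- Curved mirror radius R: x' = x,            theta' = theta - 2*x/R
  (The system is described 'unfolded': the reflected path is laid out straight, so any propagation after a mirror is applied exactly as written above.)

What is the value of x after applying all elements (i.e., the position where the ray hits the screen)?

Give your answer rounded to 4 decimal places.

Answer: -0.5109

Derivation:
Initial: x=-6.0000 theta=0.1000
After 1 (propagate distance d=12): x=-4.8000 theta=0.1000
After 2 (thin lens f=23): x=-4.8000 theta=71/230 (≈0.3087)
After 3 (propagate distance d=11): x=-323/230 (≈-1.4043) theta=71/230 (≈0.3087)
After 4 (thin lens f=-25): x=-323/230 (≈-1.4043) theta=726/2875 (≈0.2525)
After 5 (propagate distance d=35): x=8549/1150 (≈7.4339) theta=726/2875 (≈0.2525)
After 6 (thin lens f=26): x=8549/1150 (≈7.4339) theta=-4993/149500 (≈-0.0334)
After 7 (propagate distance d=5): x=9447/1300 (≈7.2669) theta=-4993/149500 (≈-0.0334)
After 8 (curved mirror R=50): x=9447/1300 (≈7.2669) theta=-121123/373750 (≈-0.3241)
After 9 (propagate distance d=24 (to screen)): x=-381879/747500 (≈-0.5109) theta=-121123/373750 (≈-0.3241)
Rounded to 4 decimal places: x = -0.5109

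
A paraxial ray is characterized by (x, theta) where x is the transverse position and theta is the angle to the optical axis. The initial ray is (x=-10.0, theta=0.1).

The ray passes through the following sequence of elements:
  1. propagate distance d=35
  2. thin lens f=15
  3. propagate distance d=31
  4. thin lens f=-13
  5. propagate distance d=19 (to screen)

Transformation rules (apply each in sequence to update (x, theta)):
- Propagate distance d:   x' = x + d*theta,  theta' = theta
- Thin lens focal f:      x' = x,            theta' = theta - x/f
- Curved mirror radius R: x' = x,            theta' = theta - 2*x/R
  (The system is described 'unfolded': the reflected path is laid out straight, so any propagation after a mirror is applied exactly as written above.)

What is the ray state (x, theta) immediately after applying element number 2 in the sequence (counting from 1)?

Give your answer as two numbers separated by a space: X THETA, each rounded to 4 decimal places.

Answer: -6.5000 0.5333

Derivation:
Initial: x=-10.0000 theta=0.1000
After 1 (propagate distance d=35): x=-6.5000 theta=0.1000
After 2 (thin lens f=15): x=-6.5000 theta=8/15 (≈0.5333)
Rounded to 4 decimal places: x = -6.5000, theta = 0.5333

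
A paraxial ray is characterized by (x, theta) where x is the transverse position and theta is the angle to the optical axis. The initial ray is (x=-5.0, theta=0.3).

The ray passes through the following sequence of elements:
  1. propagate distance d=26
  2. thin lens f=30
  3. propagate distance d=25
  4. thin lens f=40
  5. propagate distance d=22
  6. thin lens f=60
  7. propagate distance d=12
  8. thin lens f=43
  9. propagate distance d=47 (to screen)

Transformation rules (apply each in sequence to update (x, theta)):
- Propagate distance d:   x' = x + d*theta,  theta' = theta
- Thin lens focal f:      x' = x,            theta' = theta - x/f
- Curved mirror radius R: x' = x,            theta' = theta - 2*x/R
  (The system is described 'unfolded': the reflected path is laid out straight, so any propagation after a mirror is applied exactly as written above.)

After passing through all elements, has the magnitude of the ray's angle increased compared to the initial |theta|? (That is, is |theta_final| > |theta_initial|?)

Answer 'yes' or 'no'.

Initial: x=-5.0000 theta=0.3000
After 1 (propagate distance d=26): x=2.8000 theta=0.3000
After 2 (thin lens f=30): x=2.8000 theta=31/150 (≈0.2067)
After 3 (propagate distance d=25): x=239/30 (≈7.9667) theta=31/150 (≈0.2067)
After 4 (thin lens f=40): x=239/30 (≈7.9667) theta=0.0075
After 5 (propagate distance d=22): x=4879/600 (≈8.1317) theta=0.0075
After 6 (thin lens f=60): x=4879/600 (≈8.1317) theta=-4609/36000 (≈-0.1280)
After 7 (propagate distance d=12): x=9893/1500 (≈6.5953) theta=-4609/36000 (≈-0.1280)
After 8 (thin lens f=43): x=9893/1500 (≈6.5953) theta=-435619/1548000 (≈-0.2814)
After 9 (propagate distance d=47 (to screen)): x=-10264517/1548000 (≈-6.6308) theta=-435619/1548000 (≈-0.2814)
|theta_initial|=0.3000 |theta_final|=435619/1548000 (≈0.2814) -> not increased

Answer: no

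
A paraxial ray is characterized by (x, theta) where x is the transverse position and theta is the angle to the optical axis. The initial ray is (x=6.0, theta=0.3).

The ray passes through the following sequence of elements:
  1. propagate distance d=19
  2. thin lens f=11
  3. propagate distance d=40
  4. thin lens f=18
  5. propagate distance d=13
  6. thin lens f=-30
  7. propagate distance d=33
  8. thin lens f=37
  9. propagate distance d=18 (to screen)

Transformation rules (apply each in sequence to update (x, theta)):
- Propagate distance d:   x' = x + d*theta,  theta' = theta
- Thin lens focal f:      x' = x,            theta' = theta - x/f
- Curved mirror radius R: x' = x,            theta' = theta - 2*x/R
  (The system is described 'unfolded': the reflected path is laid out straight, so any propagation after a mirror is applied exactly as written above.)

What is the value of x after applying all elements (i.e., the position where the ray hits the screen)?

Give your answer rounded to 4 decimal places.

Initial: x=6.0000 theta=0.3000
After 1 (propagate distance d=19): x=11.7000 theta=0.3000
After 2 (thin lens f=11): x=11.7000 theta=-42/55 (≈-0.7636)
After 3 (propagate distance d=40): x=-2073/110 (≈-18.8455) theta=-42/55 (≈-0.7636)
After 4 (thin lens f=18): x=-2073/110 (≈-18.8455) theta=17/60 (≈0.2833)
After 5 (propagate distance d=13): x=-10007/660 (≈-15.1621) theta=17/60 (≈0.2833)
After 6 (thin lens f=-30): x=-10007/660 (≈-15.1621) theta=-4397/19800 (≈-0.2221)
After 7 (propagate distance d=33): x=-49479/2200 (≈-22.4905) theta=-4397/19800 (≈-0.2221)
After 8 (thin lens f=37): x=-49479/2200 (≈-22.4905) theta=141311/366300 (≈0.3858)
After 9 (propagate distance d=18 (to screen)): x=-1265479/81400 (≈-15.5464) theta=141311/366300 (≈0.3858)
Rounded to 4 decimal places: x = -15.5464

Answer: -15.5464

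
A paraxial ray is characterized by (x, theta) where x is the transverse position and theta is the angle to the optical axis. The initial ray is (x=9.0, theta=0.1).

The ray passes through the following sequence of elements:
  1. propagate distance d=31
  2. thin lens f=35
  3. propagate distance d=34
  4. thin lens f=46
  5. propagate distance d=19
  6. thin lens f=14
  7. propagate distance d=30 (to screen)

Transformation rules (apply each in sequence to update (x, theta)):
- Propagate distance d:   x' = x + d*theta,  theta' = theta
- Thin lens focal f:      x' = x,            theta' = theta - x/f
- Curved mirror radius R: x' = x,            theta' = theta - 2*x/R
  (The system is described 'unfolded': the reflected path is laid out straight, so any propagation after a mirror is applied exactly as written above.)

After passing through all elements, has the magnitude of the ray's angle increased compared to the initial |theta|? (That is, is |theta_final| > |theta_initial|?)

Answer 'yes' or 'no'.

Answer: yes

Derivation:
Initial: x=9.0000 theta=0.1000
After 1 (propagate distance d=31): x=12.1000 theta=0.1000
After 2 (thin lens f=35): x=12.1000 theta=-43/175 (≈-0.2457)
After 3 (propagate distance d=34): x=1311/350 (≈3.7457) theta=-43/175 (≈-0.2457)
After 4 (thin lens f=46): x=1311/350 (≈3.7457) theta=-229/700 (≈-0.3271)
After 5 (propagate distance d=19): x=-2.4700 theta=-229/700 (≈-0.3271)
After 6 (thin lens f=14): x=-2.4700 theta=-211/1400 (≈-0.1507)
After 7 (propagate distance d=30 (to screen)): x=-2447/350 (≈-6.9914) theta=-211/1400 (≈-0.1507)
|theta_initial|=0.1000 |theta_final|=211/1400 (≈0.1507) -> increased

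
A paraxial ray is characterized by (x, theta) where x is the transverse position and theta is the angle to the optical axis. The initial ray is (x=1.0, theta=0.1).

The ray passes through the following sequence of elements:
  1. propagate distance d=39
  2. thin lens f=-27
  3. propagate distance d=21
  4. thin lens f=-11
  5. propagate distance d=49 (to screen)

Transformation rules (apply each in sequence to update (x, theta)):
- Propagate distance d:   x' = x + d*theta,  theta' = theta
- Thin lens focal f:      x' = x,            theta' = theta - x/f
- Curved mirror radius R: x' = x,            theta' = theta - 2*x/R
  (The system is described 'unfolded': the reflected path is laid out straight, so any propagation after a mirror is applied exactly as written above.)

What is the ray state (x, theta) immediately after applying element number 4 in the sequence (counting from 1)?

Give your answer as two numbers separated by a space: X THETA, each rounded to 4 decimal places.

Initial: x=1.0000 theta=0.1000
After 1 (propagate distance d=39): x=4.9000 theta=0.1000
After 2 (thin lens f=-27): x=4.9000 theta=38/135 (≈0.2815)
After 3 (propagate distance d=21): x=973/90 (≈10.8111) theta=38/135 (≈0.2815)
After 4 (thin lens f=-11): x=973/90 (≈10.8111) theta=751/594 (≈1.2643)
Rounded to 4 decimal places: x = 10.8111, theta = 1.2643

Answer: 10.8111 1.2643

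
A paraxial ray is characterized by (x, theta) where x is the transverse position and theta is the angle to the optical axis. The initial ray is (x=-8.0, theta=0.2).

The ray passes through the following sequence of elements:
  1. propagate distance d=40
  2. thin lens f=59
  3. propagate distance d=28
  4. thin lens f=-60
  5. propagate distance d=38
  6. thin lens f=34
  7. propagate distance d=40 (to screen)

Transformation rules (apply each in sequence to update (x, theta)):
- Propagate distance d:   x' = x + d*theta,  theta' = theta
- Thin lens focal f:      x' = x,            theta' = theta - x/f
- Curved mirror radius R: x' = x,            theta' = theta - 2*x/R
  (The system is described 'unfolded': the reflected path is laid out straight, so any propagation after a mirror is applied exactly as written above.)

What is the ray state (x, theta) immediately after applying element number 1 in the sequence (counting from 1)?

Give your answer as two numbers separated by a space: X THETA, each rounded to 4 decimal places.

Initial: x=-8.0000 theta=0.2000
After 1 (propagate distance d=40): x=0.0000 theta=0.2000
Rounded to 4 decimal places: x = 0.0000, theta = 0.2000

Answer: 0.0000 0.2000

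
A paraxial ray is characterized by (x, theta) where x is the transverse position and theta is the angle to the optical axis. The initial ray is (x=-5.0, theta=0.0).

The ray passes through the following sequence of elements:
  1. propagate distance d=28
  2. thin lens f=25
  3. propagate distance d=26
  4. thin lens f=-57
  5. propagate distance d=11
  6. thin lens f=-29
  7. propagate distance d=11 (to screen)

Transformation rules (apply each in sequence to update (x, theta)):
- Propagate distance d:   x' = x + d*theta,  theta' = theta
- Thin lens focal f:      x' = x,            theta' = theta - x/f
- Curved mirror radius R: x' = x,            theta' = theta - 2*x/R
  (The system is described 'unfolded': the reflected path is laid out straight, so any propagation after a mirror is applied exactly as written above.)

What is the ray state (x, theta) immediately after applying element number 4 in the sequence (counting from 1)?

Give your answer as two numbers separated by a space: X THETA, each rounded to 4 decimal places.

Answer: 0.2000 0.2035

Derivation:
Initial: x=-5.0000 theta=0.0000
After 1 (propagate distance d=28): x=-5.0000 theta=0.0000
After 2 (thin lens f=25): x=-5.0000 theta=0.2000
After 3 (propagate distance d=26): x=0.2000 theta=0.2000
After 4 (thin lens f=-57): x=0.2000 theta=58/285 (≈0.2035)
Rounded to 4 decimal places: x = 0.2000, theta = 0.2035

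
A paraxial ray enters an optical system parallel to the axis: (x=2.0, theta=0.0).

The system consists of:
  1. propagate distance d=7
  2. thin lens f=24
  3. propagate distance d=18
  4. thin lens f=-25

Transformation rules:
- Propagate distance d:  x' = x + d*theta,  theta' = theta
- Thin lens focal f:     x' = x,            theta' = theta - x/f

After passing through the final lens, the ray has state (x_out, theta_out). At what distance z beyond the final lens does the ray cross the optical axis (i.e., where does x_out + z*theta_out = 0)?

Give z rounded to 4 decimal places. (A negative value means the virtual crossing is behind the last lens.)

Initial: x=2.0000 theta=0.0000
After 1 (propagate distance d=7): x=2.0000 theta=0.0000
After 2 (thin lens f=24): x=2.0000 theta=-1/12 (≈-0.0833)
After 3 (propagate distance d=18): x=0.5000 theta=-1/12 (≈-0.0833)
After 4 (thin lens f=-25): x=0.5000 theta=-19/300 (≈-0.0633)
z_focus = -x_out/theta_out = -(0.5000)/(-19/300) = 150/19 ≈ 7.8947
Rounded to 4 decimal places: z = 7.8947

Answer: 7.8947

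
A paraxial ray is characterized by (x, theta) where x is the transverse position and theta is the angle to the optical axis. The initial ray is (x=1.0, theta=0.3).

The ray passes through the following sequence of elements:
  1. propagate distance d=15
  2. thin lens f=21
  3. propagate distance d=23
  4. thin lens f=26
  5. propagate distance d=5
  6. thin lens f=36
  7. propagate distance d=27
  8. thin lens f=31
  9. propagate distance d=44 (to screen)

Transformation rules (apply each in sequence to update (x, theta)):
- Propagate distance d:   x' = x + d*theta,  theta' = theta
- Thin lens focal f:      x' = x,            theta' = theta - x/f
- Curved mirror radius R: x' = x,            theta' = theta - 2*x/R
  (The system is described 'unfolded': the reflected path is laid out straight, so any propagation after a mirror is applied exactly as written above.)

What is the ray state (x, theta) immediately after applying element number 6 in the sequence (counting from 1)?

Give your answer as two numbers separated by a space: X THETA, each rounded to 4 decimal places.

Answer: 5.3405 -0.3555

Derivation:
Initial: x=1.0000 theta=0.3000
After 1 (propagate distance d=15): x=5.5000 theta=0.3000
After 2 (thin lens f=21): x=5.5000 theta=4/105 (≈0.0381)
After 3 (propagate distance d=23): x=1339/210 (≈6.3762) theta=4/105 (≈0.0381)
After 4 (thin lens f=26): x=1339/210 (≈6.3762) theta=-29/140 (≈-0.2071)
After 5 (propagate distance d=5): x=2243/420 (≈5.3405) theta=-29/140 (≈-0.2071)
After 6 (thin lens f=36): x=2243/420 (≈5.3405) theta=-1075/3024 (≈-0.3555)
Rounded to 4 decimal places: x = 5.3405, theta = -0.3555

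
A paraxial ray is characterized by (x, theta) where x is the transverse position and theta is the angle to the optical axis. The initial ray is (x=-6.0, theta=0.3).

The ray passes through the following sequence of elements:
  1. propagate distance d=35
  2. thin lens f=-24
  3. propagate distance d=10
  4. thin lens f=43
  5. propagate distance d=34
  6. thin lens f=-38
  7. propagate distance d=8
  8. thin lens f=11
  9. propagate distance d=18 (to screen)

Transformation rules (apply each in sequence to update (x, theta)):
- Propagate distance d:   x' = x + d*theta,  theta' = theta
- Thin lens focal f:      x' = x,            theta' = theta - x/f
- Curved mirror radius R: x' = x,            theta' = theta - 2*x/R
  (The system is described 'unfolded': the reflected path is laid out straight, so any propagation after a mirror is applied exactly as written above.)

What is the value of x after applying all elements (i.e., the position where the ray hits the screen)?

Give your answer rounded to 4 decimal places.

Answer: -2.0204

Derivation:
Initial: x=-6.0000 theta=0.3000
After 1 (propagate distance d=35): x=4.5000 theta=0.3000
After 2 (thin lens f=-24): x=4.5000 theta=0.4875
After 3 (propagate distance d=10): x=9.3750 theta=0.4875
After 4 (thin lens f=43): x=9.3750 theta=927/3440 (≈0.2695)
After 5 (propagate distance d=34): x=7971/430 (≈18.5372) theta=927/3440 (≈0.2695)
After 6 (thin lens f=-38): x=7971/430 (≈18.5372) theta=49497/65360 (≈0.7573)
After 7 (propagate distance d=8): x=100473/4085 (≈24.5956) theta=49497/65360 (≈0.7573)
After 8 (thin lens f=11): x=100473/4085 (≈24.5956) theta=-1063101/718960 (≈-1.4787)
After 9 (propagate distance d=18 (to screen)): x=-145257/71896 (≈-2.0204) theta=-1063101/718960 (≈-1.4787)
Rounded to 4 decimal places: x = -2.0204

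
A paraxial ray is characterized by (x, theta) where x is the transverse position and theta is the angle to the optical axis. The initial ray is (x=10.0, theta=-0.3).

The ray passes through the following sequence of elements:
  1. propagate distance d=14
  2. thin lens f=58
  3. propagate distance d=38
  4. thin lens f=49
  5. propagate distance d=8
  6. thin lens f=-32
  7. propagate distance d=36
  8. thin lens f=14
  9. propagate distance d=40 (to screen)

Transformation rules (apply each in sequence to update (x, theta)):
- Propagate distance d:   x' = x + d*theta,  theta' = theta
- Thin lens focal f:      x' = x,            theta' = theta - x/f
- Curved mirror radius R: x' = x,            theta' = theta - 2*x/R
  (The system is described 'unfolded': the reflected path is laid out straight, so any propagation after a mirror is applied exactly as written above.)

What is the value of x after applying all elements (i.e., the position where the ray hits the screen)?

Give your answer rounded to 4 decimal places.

Answer: 35.4275

Derivation:
Initial: x=10.0000 theta=-0.3000
After 1 (propagate distance d=14): x=5.8000 theta=-0.3000
After 2 (thin lens f=58): x=5.8000 theta=-0.4000
After 3 (propagate distance d=38): x=-9.4000 theta=-0.4000
After 4 (thin lens f=49): x=-9.4000 theta=-51/245 (≈-0.2082)
After 5 (propagate distance d=8): x=-2711/245 (≈-11.0653) theta=-51/245 (≈-0.2082)
After 6 (thin lens f=-32): x=-2711/245 (≈-11.0653) theta=-4343/7840 (≈-0.5540)
After 7 (propagate distance d=36): x=-12155/392 (≈-31.0077) theta=-4343/7840 (≈-0.5540)
After 8 (thin lens f=14): x=-12155/392 (≈-31.0077) theta=91149/54880 (≈1.6609)
After 9 (propagate distance d=40 (to screen)): x=97213/2744 (≈35.4275) theta=91149/54880 (≈1.6609)
Rounded to 4 decimal places: x = 35.4275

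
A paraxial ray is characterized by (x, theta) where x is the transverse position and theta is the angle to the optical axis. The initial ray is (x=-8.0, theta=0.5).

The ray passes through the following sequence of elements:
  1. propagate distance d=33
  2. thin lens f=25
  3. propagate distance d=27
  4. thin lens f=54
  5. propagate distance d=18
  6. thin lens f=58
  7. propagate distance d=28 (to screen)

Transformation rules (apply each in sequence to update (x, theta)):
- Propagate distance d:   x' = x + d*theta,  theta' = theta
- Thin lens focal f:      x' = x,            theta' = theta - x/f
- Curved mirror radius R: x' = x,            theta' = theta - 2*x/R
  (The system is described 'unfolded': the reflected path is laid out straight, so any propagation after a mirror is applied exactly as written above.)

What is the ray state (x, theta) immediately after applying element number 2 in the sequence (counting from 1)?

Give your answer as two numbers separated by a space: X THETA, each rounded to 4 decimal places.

Initial: x=-8.0000 theta=0.5000
After 1 (propagate distance d=33): x=8.5000 theta=0.5000
After 2 (thin lens f=25): x=8.5000 theta=0.1600
Rounded to 4 decimal places: x = 8.5000, theta = 0.1600

Answer: 8.5000 0.1600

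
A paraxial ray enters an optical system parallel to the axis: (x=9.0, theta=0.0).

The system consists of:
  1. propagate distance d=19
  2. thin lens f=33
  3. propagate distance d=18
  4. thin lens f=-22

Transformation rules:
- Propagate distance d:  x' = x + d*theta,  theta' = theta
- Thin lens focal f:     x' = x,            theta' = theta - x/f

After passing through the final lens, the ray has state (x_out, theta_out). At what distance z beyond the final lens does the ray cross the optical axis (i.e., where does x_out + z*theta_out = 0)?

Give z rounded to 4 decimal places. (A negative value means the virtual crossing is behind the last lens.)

Initial: x=9.0000 theta=0.0000
After 1 (propagate distance d=19): x=9.0000 theta=0.0000
After 2 (thin lens f=33): x=9.0000 theta=-3/11 (≈-0.2727)
After 3 (propagate distance d=18): x=45/11 (≈4.0909) theta=-3/11 (≈-0.2727)
After 4 (thin lens f=-22): x=45/11 (≈4.0909) theta=-21/242 (≈-0.0868)
z_focus = -x_out/theta_out = -(45/11)/(-21/242) = 330/7 ≈ 47.1429
Rounded to 4 decimal places: z = 47.1429

Answer: 47.1429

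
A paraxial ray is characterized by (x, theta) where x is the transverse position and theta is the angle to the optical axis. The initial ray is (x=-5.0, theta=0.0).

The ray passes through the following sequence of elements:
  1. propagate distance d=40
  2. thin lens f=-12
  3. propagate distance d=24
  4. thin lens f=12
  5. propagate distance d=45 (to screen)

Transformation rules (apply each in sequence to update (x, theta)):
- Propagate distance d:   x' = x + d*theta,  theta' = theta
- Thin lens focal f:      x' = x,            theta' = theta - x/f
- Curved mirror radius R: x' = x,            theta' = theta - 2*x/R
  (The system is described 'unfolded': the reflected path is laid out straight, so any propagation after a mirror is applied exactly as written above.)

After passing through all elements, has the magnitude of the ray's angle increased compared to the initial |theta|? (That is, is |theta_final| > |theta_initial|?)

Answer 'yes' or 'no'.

Answer: yes

Derivation:
Initial: x=-5.0000 theta=0.0000
After 1 (propagate distance d=40): x=-5.0000 theta=0.0000
After 2 (thin lens f=-12): x=-5.0000 theta=-5/12 (≈-0.4167)
After 3 (propagate distance d=24): x=-15.0000 theta=-5/12 (≈-0.4167)
After 4 (thin lens f=12): x=-15.0000 theta=5/6 (≈0.8333)
After 5 (propagate distance d=45 (to screen)): x=22.5000 theta=5/6 (≈0.8333)
|theta_initial|=0.0000 |theta_final|=5/6 (≈0.8333) -> increased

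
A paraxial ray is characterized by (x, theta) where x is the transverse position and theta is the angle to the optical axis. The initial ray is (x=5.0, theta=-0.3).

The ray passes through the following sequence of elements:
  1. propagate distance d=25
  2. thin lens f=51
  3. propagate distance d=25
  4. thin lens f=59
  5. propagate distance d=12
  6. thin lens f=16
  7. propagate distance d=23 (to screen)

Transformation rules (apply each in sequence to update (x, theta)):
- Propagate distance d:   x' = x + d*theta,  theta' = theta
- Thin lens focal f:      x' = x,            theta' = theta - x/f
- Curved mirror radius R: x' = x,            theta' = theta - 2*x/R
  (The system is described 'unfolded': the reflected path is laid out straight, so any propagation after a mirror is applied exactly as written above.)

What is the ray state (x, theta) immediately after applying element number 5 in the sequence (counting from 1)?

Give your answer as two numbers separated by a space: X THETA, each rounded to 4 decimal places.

Initial: x=5.0000 theta=-0.3000
After 1 (propagate distance d=25): x=-2.5000 theta=-0.3000
After 2 (thin lens f=51): x=-2.5000 theta=-64/255 (≈-0.2510)
After 3 (propagate distance d=25): x=-895/102 (≈-8.7745) theta=-64/255 (≈-0.2510)
After 4 (thin lens f=59): x=-895/102 (≈-8.7745) theta=-181/1770 (≈-0.1023)
After 5 (propagate distance d=12): x=-300949/30090 (≈-10.0016) theta=-181/1770 (≈-0.1023)
Rounded to 4 decimal places: x = -10.0016, theta = -0.1023

Answer: -10.0016 -0.1023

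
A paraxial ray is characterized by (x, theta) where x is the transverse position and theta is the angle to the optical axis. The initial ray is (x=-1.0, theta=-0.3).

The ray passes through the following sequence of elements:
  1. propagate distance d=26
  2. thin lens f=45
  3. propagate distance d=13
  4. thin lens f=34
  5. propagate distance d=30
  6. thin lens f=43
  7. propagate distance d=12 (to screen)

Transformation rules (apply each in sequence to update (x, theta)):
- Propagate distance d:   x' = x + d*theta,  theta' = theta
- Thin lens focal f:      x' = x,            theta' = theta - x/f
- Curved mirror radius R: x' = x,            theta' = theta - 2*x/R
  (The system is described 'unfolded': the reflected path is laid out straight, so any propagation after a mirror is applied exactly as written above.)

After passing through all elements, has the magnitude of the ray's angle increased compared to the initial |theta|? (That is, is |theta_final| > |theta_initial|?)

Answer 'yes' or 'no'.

Initial: x=-1.0000 theta=-0.3000
After 1 (propagate distance d=26): x=-8.8000 theta=-0.3000
After 2 (thin lens f=45): x=-8.8000 theta=-47/450 (≈-0.1044)
After 3 (propagate distance d=13): x=-4571/450 (≈-10.1578) theta=-47/450 (≈-0.1044)
After 4 (thin lens f=34): x=-4571/450 (≈-10.1578) theta=991/5100 (≈0.1943)
After 5 (propagate distance d=30): x=-16556/3825 (≈-4.3284) theta=991/5100 (≈0.1943)
After 6 (thin lens f=43): x=-16556/3825 (≈-4.3284) theta=194063/657900 (≈0.2950)
After 7 (propagate distance d=12 (to screen)): x=-129719/164475 (≈-0.7887) theta=194063/657900 (≈0.2950)
|theta_initial|=0.3000 |theta_final|=194063/657900 (≈0.2950) -> not increased

Answer: no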